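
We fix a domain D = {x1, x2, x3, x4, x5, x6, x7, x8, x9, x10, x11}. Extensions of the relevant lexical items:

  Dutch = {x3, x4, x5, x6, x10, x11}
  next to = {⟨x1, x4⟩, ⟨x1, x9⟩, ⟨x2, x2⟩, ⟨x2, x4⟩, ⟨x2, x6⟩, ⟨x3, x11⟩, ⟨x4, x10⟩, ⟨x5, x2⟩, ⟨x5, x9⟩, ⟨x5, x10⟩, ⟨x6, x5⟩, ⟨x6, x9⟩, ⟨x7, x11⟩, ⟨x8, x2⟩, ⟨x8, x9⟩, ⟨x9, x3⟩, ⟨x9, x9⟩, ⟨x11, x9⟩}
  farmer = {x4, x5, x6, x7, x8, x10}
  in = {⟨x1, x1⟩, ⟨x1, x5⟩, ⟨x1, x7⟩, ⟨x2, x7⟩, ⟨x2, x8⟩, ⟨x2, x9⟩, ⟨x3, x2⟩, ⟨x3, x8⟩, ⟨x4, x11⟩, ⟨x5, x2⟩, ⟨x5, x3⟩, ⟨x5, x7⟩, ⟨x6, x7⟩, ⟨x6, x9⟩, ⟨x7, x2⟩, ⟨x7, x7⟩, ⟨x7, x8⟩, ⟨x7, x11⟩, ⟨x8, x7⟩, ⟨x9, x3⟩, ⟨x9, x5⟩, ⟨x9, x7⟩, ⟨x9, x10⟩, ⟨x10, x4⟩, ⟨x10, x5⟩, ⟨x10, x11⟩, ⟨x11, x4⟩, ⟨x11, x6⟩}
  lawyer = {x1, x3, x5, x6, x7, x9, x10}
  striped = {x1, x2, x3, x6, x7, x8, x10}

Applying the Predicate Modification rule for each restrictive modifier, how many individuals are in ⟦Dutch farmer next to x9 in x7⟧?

2

⟦next to x9⟧ = {x : ⟨x, x9⟩ ∈ ⟦next to⟧} = {x1, x5, x6, x8, x9, x11}
⟦in x7⟧ = {x : ⟨x, x7⟩ ∈ ⟦in⟧} = {x1, x2, x5, x6, x7, x8, x9}
⟦farmer⟧ = {x4, x5, x6, x7, x8, x10}
… ∩ ⟦next to x9⟧ = {x4, x5, x6, x7, x8, x10} ∩ {x1, x5, x6, x8, x9, x11} = {x5, x6, x8}
… ∩ ⟦in x7⟧ = {x5, x6, x8} ∩ {x1, x2, x5, x6, x7, x8, x9} = {x5, x6, x8}
… ∩ ⟦Dutch⟧ = {x5, x6, x8} ∩ {x3, x4, x5, x6, x10, x11} = {x5, x6}
⟦Dutch farmer next to x9 in x7⟧ = {x5, x6}, so the cardinality is 2.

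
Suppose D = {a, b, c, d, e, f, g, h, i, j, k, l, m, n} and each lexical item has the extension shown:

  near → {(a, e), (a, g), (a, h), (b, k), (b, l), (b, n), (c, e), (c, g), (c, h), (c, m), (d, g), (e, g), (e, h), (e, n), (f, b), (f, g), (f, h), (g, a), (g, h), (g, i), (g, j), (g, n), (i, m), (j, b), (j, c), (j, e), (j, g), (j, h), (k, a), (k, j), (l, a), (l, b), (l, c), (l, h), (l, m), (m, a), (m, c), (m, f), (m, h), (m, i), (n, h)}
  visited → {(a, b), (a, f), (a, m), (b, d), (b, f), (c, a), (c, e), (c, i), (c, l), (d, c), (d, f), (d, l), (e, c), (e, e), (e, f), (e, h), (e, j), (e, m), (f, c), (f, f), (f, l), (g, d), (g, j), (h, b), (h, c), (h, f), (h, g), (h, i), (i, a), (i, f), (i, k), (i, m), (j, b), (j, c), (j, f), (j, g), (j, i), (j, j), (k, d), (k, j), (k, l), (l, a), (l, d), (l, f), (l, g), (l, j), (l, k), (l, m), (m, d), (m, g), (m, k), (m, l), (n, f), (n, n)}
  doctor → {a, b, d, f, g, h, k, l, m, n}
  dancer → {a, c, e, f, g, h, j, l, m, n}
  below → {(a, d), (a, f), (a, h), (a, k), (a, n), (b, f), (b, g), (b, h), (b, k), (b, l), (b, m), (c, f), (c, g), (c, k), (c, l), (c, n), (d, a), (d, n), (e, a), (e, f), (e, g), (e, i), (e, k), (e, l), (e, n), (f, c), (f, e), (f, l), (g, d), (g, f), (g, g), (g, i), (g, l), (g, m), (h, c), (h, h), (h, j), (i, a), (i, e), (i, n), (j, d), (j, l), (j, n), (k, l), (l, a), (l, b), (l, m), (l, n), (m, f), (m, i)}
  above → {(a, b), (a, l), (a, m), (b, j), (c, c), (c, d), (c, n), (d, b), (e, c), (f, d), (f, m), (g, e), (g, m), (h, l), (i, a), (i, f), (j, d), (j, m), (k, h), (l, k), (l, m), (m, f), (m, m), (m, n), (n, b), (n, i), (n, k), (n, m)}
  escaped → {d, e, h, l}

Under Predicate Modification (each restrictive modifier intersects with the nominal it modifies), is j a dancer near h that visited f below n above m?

yes

⟦near h⟧ = {x : ⟨x, h⟩ ∈ ⟦near⟧} = {a, c, e, f, g, j, l, m, n}
⟦that visited f⟧ = {x : ⟨x, f⟩ ∈ ⟦visited⟧} = {a, b, d, e, f, h, i, j, l, n}
⟦below n⟧ = {x : ⟨x, n⟩ ∈ ⟦below⟧} = {a, c, d, e, i, j, l}
⟦above m⟧ = {x : ⟨x, m⟩ ∈ ⟦above⟧} = {a, f, g, j, l, m, n}
⟦dancer⟧ = {a, c, e, f, g, h, j, l, m, n}
… ∩ ⟦near h⟧ = {a, c, e, f, g, h, j, l, m, n} ∩ {a, c, e, f, g, j, l, m, n} = {a, c, e, f, g, j, l, m, n}
… ∩ ⟦that visited f⟧ = {a, c, e, f, g, j, l, m, n} ∩ {a, b, d, e, f, h, i, j, l, n} = {a, e, f, j, l, n}
… ∩ ⟦below n⟧ = {a, e, f, j, l, n} ∩ {a, c, d, e, i, j, l} = {a, e, j, l}
… ∩ ⟦above m⟧ = {a, e, j, l} ∩ {a, f, g, j, l, m, n} = {a, j, l}
⟦dancer near h that visited f below n above m⟧ = {a, j, l}; j ∈ this set.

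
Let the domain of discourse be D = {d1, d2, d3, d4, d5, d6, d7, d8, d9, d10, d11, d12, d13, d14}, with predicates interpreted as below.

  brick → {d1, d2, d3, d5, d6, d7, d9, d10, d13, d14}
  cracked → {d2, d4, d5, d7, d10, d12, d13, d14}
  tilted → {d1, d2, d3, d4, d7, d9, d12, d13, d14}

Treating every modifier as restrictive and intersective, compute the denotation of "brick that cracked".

{d2, d5, d7, d10, d13, d14}

⟦that cracked⟧ = ⟦cracked⟧ = {d2, d4, d5, d7, d10, d12, d13, d14}
⟦brick⟧ = {d1, d2, d3, d5, d6, d7, d9, d10, d13, d14}
… ∩ ⟦that cracked⟧ = {d1, d2, d3, d5, d6, d7, d9, d10, d13, d14} ∩ {d2, d4, d5, d7, d10, d12, d13, d14} = {d2, d5, d7, d10, d13, d14}
So ⟦brick that cracked⟧ = {d2, d5, d7, d10, d13, d14}.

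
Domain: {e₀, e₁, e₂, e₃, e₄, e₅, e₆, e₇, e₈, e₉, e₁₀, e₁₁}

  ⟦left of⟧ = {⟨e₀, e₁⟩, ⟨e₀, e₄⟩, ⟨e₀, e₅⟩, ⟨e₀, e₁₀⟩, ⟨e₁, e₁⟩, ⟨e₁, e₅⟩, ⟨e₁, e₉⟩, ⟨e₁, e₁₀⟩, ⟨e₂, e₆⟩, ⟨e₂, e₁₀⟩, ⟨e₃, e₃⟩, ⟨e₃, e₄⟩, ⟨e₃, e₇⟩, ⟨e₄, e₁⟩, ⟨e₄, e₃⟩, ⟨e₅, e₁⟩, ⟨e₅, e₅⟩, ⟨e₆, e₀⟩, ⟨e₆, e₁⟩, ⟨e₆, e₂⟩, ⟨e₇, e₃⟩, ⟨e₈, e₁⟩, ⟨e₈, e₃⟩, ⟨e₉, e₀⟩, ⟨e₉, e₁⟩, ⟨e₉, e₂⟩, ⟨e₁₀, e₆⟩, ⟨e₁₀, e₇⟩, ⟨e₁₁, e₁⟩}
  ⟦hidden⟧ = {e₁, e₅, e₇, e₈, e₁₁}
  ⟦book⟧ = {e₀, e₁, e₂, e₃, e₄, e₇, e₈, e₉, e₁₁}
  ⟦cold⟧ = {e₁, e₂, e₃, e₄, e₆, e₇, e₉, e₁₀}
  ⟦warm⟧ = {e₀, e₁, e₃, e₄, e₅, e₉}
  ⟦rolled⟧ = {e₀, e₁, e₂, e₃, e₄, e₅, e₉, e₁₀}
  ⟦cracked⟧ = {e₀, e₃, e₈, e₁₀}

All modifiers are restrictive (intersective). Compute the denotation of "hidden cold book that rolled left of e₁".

{e₁}

⟦that rolled⟧ = ⟦rolled⟧ = {e₀, e₁, e₂, e₃, e₄, e₅, e₉, e₁₀}
⟦left of e₁⟧ = {x : ⟨x, e₁⟩ ∈ ⟦left of⟧} = {e₀, e₁, e₄, e₅, e₆, e₈, e₉, e₁₁}
⟦book⟧ = {e₀, e₁, e₂, e₃, e₄, e₇, e₈, e₉, e₁₁}
… ∩ ⟦that rolled⟧ = {e₀, e₁, e₂, e₃, e₄, e₇, e₈, e₉, e₁₁} ∩ {e₀, e₁, e₂, e₃, e₄, e₅, e₉, e₁₀} = {e₀, e₁, e₂, e₃, e₄, e₉}
… ∩ ⟦left of e₁⟧ = {e₀, e₁, e₂, e₃, e₄, e₉} ∩ {e₀, e₁, e₄, e₅, e₆, e₈, e₉, e₁₁} = {e₀, e₁, e₄, e₉}
… ∩ ⟦hidden⟧ = {e₀, e₁, e₄, e₉} ∩ {e₁, e₅, e₇, e₈, e₁₁} = {e₁}
… ∩ ⟦cold⟧ = {e₁} ∩ {e₁, e₂, e₃, e₄, e₆, e₇, e₉, e₁₀} = {e₁}
So ⟦hidden cold book that rolled left of e₁⟧ = {e₁}.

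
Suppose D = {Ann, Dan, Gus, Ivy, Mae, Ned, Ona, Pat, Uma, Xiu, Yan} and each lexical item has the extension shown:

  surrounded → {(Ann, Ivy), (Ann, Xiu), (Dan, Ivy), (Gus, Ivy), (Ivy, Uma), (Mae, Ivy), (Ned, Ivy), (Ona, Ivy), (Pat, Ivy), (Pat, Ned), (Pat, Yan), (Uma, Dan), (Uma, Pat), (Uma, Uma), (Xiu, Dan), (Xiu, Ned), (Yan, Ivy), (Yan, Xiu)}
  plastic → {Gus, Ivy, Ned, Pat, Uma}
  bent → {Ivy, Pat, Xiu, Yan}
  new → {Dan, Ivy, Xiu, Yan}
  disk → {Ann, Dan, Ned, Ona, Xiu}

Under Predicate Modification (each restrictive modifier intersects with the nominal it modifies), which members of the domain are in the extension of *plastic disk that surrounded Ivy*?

{Ned}

⟦that surrounded Ivy⟧ = {x : ⟨x, Ivy⟩ ∈ ⟦surrounded⟧} = {Ann, Dan, Gus, Mae, Ned, Ona, Pat, Yan}
⟦disk⟧ = {Ann, Dan, Ned, Ona, Xiu}
… ∩ ⟦that surrounded Ivy⟧ = {Ann, Dan, Ned, Ona, Xiu} ∩ {Ann, Dan, Gus, Mae, Ned, Ona, Pat, Yan} = {Ann, Dan, Ned, Ona}
… ∩ ⟦plastic⟧ = {Ann, Dan, Ned, Ona} ∩ {Gus, Ivy, Ned, Pat, Uma} = {Ned}
So ⟦plastic disk that surrounded Ivy⟧ = {Ned}.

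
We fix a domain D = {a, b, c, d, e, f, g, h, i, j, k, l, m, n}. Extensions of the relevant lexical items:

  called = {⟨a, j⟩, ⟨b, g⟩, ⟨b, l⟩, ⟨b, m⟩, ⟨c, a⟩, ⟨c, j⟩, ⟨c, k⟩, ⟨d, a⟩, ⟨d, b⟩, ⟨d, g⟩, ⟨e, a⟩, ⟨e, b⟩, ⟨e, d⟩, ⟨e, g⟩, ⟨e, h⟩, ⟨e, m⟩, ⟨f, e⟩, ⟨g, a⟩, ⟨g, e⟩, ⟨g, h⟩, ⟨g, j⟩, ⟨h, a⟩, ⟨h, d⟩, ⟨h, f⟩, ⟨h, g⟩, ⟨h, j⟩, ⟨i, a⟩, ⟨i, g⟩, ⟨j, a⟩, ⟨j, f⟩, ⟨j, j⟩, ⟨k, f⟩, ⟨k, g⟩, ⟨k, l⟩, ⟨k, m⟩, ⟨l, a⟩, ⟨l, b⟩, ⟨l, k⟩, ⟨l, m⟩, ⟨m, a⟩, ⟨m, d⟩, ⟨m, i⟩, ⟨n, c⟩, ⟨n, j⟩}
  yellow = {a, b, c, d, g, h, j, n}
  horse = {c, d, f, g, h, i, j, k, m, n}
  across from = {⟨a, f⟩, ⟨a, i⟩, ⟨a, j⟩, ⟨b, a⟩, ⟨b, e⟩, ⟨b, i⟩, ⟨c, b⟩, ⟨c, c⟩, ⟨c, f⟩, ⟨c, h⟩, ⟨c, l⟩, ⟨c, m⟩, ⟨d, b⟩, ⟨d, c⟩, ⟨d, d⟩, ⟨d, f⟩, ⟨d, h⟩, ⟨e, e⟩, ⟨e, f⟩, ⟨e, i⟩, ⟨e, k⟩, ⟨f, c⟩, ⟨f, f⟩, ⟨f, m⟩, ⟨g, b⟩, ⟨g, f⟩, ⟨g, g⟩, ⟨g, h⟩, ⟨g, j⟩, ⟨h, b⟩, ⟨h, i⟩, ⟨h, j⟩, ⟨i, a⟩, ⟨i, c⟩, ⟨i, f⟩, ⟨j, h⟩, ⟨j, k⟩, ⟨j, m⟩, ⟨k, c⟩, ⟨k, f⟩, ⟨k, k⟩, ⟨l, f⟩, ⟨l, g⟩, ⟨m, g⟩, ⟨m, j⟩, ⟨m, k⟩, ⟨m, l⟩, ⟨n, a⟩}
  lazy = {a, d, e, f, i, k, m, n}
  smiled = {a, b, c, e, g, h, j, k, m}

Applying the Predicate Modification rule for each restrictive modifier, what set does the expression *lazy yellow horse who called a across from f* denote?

{d}

⟦who called a⟧ = {x : ⟨x, a⟩ ∈ ⟦called⟧} = {c, d, e, g, h, i, j, l, m}
⟦across from f⟧ = {x : ⟨x, f⟩ ∈ ⟦across from⟧} = {a, c, d, e, f, g, i, k, l}
⟦horse⟧ = {c, d, f, g, h, i, j, k, m, n}
… ∩ ⟦who called a⟧ = {c, d, f, g, h, i, j, k, m, n} ∩ {c, d, e, g, h, i, j, l, m} = {c, d, g, h, i, j, m}
… ∩ ⟦across from f⟧ = {c, d, g, h, i, j, m} ∩ {a, c, d, e, f, g, i, k, l} = {c, d, g, i}
… ∩ ⟦lazy⟧ = {c, d, g, i} ∩ {a, d, e, f, i, k, m, n} = {d, i}
… ∩ ⟦yellow⟧ = {d, i} ∩ {a, b, c, d, g, h, j, n} = {d}
So ⟦lazy yellow horse who called a across from f⟧ = {d}.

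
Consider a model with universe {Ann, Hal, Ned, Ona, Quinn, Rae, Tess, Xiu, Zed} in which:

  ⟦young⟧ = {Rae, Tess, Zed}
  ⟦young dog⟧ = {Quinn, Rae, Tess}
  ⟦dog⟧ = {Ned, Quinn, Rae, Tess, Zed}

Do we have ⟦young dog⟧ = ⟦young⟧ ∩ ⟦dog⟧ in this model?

⟦young⟧ ∩ ⟦dog⟧ = {Rae, Tess, Zed} ∩ {Ned, Quinn, Rae, Tess, Zed} = {Rae, Tess, Zed}
Observed ⟦young dog⟧ = {Quinn, Rae, Tess}.
These differ, so the modifier is not intersective in this model.

no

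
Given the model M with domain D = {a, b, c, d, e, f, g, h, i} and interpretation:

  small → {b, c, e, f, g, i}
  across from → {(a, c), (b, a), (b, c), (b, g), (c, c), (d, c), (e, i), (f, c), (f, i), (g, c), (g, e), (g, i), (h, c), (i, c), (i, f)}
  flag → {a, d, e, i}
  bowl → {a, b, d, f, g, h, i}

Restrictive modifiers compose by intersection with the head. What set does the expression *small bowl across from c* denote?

{b, f, g, i}

⟦across from c⟧ = {x : ⟨x, c⟩ ∈ ⟦across from⟧} = {a, b, c, d, f, g, h, i}
⟦bowl⟧ = {a, b, d, f, g, h, i}
… ∩ ⟦across from c⟧ = {a, b, d, f, g, h, i} ∩ {a, b, c, d, f, g, h, i} = {a, b, d, f, g, h, i}
… ∩ ⟦small⟧ = {a, b, d, f, g, h, i} ∩ {b, c, e, f, g, i} = {b, f, g, i}
So ⟦small bowl across from c⟧ = {b, f, g, i}.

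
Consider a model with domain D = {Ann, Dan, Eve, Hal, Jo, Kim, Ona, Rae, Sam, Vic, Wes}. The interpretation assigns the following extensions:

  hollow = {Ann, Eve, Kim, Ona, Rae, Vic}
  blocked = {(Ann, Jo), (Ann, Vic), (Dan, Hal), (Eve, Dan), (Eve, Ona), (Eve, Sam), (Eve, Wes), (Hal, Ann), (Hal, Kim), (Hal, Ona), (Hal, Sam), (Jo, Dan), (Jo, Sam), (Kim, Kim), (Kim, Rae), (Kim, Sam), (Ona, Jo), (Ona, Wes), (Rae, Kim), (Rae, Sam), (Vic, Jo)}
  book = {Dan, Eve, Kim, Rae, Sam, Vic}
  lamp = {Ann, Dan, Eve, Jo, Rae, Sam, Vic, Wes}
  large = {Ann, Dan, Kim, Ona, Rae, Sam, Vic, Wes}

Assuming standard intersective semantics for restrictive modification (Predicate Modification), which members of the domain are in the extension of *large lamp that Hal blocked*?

{Ann, Sam}

⟦that Hal blocked⟧ = {x : ⟨Hal, x⟩ ∈ ⟦blocked⟧} = {Ann, Kim, Ona, Sam}
⟦lamp⟧ = {Ann, Dan, Eve, Jo, Rae, Sam, Vic, Wes}
… ∩ ⟦that Hal blocked⟧ = {Ann, Dan, Eve, Jo, Rae, Sam, Vic, Wes} ∩ {Ann, Kim, Ona, Sam} = {Ann, Sam}
… ∩ ⟦large⟧ = {Ann, Sam} ∩ {Ann, Dan, Kim, Ona, Rae, Sam, Vic, Wes} = {Ann, Sam}
So ⟦large lamp that Hal blocked⟧ = {Ann, Sam}.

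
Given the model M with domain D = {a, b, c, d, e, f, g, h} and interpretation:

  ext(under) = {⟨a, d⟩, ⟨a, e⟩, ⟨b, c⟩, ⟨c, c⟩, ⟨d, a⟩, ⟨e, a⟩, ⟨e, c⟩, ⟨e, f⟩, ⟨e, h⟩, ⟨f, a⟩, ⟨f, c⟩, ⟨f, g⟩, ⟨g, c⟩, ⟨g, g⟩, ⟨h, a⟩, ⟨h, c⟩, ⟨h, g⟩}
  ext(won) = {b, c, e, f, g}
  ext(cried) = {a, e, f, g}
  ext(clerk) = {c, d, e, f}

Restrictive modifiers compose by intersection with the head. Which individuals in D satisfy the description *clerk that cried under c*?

{e, f}

⟦that cried⟧ = ⟦cried⟧ = {a, e, f, g}
⟦under c⟧ = {x : ⟨x, c⟩ ∈ ⟦under⟧} = {b, c, e, f, g, h}
⟦clerk⟧ = {c, d, e, f}
… ∩ ⟦that cried⟧ = {c, d, e, f} ∩ {a, e, f, g} = {e, f}
… ∩ ⟦under c⟧ = {e, f} ∩ {b, c, e, f, g, h} = {e, f}
So ⟦clerk that cried under c⟧ = {e, f}.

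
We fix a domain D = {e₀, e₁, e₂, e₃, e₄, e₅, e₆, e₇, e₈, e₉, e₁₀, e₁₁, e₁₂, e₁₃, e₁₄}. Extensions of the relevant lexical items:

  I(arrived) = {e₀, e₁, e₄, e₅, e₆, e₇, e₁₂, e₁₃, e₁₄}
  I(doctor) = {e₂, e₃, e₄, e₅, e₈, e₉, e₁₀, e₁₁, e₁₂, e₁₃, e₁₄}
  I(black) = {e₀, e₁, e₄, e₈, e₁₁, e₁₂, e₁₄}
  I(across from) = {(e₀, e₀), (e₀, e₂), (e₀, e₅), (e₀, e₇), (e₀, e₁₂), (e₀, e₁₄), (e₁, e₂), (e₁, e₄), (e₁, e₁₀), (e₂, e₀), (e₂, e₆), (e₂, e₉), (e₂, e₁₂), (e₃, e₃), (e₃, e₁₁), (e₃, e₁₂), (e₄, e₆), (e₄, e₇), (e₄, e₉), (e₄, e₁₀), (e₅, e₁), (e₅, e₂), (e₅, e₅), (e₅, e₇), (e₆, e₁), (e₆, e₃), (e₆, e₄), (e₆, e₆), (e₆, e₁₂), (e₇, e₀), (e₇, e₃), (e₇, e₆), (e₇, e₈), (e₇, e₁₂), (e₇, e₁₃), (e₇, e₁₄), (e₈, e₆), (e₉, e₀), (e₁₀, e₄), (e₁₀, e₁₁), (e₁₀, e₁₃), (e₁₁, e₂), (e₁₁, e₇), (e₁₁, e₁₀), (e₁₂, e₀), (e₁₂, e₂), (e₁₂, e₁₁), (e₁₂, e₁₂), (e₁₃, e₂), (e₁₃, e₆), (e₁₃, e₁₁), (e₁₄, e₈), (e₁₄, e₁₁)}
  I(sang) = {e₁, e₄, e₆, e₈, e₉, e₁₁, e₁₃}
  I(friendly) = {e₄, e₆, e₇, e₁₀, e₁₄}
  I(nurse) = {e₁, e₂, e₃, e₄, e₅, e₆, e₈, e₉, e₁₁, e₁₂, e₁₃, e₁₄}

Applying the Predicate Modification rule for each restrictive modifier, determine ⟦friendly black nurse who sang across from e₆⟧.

{e₄}

⟦who sang⟧ = ⟦sang⟧ = {e₁, e₄, e₆, e₈, e₉, e₁₁, e₁₃}
⟦across from e₆⟧ = {x : ⟨x, e₆⟩ ∈ ⟦across from⟧} = {e₂, e₄, e₆, e₇, e₈, e₁₃}
⟦nurse⟧ = {e₁, e₂, e₃, e₄, e₅, e₆, e₈, e₉, e₁₁, e₁₂, e₁₃, e₁₄}
… ∩ ⟦who sang⟧ = {e₁, e₂, e₃, e₄, e₅, e₆, e₈, e₉, e₁₁, e₁₂, e₁₃, e₁₄} ∩ {e₁, e₄, e₆, e₈, e₉, e₁₁, e₁₃} = {e₁, e₄, e₆, e₈, e₉, e₁₁, e₁₃}
… ∩ ⟦across from e₆⟧ = {e₁, e₄, e₆, e₈, e₉, e₁₁, e₁₃} ∩ {e₂, e₄, e₆, e₇, e₈, e₁₃} = {e₄, e₆, e₈, e₁₃}
… ∩ ⟦friendly⟧ = {e₄, e₆, e₈, e₁₃} ∩ {e₄, e₆, e₇, e₁₀, e₁₄} = {e₄, e₆}
… ∩ ⟦black⟧ = {e₄, e₆} ∩ {e₀, e₁, e₄, e₈, e₁₁, e₁₂, e₁₄} = {e₄}
So ⟦friendly black nurse who sang across from e₆⟧ = {e₄}.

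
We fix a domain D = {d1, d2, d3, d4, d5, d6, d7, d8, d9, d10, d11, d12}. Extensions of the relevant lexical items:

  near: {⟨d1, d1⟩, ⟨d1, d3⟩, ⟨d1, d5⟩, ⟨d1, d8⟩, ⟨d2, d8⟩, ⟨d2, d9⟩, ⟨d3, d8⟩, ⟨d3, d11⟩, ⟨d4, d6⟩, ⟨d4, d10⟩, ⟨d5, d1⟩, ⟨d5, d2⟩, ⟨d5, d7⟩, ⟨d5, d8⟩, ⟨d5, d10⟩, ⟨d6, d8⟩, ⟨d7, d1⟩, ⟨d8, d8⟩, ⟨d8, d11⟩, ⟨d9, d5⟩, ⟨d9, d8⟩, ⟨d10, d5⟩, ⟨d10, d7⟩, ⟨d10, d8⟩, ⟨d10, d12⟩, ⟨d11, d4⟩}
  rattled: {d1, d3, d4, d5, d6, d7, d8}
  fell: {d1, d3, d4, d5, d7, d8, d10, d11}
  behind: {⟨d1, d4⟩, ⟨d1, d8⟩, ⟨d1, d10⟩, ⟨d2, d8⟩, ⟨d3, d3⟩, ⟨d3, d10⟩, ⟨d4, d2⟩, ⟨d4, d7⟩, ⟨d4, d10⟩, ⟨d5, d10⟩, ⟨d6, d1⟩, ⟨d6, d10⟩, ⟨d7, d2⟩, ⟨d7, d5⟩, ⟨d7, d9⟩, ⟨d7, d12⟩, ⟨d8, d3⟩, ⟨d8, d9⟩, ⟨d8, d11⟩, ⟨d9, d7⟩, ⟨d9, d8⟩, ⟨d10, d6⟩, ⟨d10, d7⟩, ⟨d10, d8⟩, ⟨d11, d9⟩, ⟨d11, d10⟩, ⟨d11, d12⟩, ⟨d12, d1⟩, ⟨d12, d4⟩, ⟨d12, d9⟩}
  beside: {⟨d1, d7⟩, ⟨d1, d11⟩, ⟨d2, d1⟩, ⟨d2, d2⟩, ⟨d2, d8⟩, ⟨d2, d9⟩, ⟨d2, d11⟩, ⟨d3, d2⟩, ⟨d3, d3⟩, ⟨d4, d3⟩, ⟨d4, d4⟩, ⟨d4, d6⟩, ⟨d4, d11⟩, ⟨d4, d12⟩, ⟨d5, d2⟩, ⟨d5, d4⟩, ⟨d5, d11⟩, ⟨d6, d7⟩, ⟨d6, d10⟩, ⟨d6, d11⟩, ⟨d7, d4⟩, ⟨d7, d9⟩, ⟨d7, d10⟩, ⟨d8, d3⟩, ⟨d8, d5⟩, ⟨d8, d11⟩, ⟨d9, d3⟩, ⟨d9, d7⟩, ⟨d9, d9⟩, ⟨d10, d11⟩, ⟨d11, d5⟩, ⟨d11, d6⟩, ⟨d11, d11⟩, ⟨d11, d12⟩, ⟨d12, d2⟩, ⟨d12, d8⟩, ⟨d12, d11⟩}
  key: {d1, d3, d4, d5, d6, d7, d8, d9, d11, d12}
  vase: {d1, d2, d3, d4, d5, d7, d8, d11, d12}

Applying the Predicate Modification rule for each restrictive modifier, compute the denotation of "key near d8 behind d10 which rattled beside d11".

{d1, d5, d6}

⟦near d8⟧ = {x : ⟨x, d8⟩ ∈ ⟦near⟧} = {d1, d2, d3, d5, d6, d8, d9, d10}
⟦behind d10⟧ = {x : ⟨x, d10⟩ ∈ ⟦behind⟧} = {d1, d3, d4, d5, d6, d11}
⟦which rattled⟧ = ⟦rattled⟧ = {d1, d3, d4, d5, d6, d7, d8}
⟦beside d11⟧ = {x : ⟨x, d11⟩ ∈ ⟦beside⟧} = {d1, d2, d4, d5, d6, d8, d10, d11, d12}
⟦key⟧ = {d1, d3, d4, d5, d6, d7, d8, d9, d11, d12}
… ∩ ⟦near d8⟧ = {d1, d3, d4, d5, d6, d7, d8, d9, d11, d12} ∩ {d1, d2, d3, d5, d6, d8, d9, d10} = {d1, d3, d5, d6, d8, d9}
… ∩ ⟦behind d10⟧ = {d1, d3, d5, d6, d8, d9} ∩ {d1, d3, d4, d5, d6, d11} = {d1, d3, d5, d6}
… ∩ ⟦which rattled⟧ = {d1, d3, d5, d6} ∩ {d1, d3, d4, d5, d6, d7, d8} = {d1, d3, d5, d6}
… ∩ ⟦beside d11⟧ = {d1, d3, d5, d6} ∩ {d1, d2, d4, d5, d6, d8, d10, d11, d12} = {d1, d5, d6}
So ⟦key near d8 behind d10 which rattled beside d11⟧ = {d1, d5, d6}.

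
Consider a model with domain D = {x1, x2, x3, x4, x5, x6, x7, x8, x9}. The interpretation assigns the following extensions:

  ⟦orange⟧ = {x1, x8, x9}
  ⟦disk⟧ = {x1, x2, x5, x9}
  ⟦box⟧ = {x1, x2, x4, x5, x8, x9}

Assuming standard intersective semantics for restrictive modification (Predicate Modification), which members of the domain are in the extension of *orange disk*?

⟦disk⟧ = {x1, x2, x5, x9}
… ∩ ⟦orange⟧ = {x1, x2, x5, x9} ∩ {x1, x8, x9} = {x1, x9}
So ⟦orange disk⟧ = {x1, x9}.

{x1, x9}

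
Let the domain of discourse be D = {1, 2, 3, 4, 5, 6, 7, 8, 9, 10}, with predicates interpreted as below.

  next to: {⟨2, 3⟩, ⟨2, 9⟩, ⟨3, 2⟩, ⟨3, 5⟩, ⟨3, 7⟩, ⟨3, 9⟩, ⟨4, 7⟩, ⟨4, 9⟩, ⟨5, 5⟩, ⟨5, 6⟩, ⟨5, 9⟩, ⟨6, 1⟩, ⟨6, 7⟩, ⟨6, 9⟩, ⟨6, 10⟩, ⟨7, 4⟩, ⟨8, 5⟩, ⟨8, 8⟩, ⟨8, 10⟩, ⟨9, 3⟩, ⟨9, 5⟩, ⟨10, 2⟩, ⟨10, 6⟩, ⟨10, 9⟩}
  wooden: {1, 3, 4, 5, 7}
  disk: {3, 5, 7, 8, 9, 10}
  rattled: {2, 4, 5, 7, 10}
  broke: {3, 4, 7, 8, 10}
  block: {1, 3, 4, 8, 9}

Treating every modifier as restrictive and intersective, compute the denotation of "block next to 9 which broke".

⟦next to 9⟧ = {x : ⟨x, 9⟩ ∈ ⟦next to⟧} = {2, 3, 4, 5, 6, 10}
⟦which broke⟧ = ⟦broke⟧ = {3, 4, 7, 8, 10}
⟦block⟧ = {1, 3, 4, 8, 9}
… ∩ ⟦next to 9⟧ = {1, 3, 4, 8, 9} ∩ {2, 3, 4, 5, 6, 10} = {3, 4}
… ∩ ⟦which broke⟧ = {3, 4} ∩ {3, 4, 7, 8, 10} = {3, 4}
So ⟦block next to 9 which broke⟧ = {3, 4}.

{3, 4}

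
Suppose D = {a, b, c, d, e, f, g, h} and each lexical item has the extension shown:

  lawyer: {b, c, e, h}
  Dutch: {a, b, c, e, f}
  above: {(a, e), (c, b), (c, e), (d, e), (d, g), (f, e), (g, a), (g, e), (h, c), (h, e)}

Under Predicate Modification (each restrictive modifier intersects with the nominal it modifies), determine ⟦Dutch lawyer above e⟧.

{c}

⟦above e⟧ = {x : ⟨x, e⟩ ∈ ⟦above⟧} = {a, c, d, f, g, h}
⟦lawyer⟧ = {b, c, e, h}
… ∩ ⟦above e⟧ = {b, c, e, h} ∩ {a, c, d, f, g, h} = {c, h}
… ∩ ⟦Dutch⟧ = {c, h} ∩ {a, b, c, e, f} = {c}
So ⟦Dutch lawyer above e⟧ = {c}.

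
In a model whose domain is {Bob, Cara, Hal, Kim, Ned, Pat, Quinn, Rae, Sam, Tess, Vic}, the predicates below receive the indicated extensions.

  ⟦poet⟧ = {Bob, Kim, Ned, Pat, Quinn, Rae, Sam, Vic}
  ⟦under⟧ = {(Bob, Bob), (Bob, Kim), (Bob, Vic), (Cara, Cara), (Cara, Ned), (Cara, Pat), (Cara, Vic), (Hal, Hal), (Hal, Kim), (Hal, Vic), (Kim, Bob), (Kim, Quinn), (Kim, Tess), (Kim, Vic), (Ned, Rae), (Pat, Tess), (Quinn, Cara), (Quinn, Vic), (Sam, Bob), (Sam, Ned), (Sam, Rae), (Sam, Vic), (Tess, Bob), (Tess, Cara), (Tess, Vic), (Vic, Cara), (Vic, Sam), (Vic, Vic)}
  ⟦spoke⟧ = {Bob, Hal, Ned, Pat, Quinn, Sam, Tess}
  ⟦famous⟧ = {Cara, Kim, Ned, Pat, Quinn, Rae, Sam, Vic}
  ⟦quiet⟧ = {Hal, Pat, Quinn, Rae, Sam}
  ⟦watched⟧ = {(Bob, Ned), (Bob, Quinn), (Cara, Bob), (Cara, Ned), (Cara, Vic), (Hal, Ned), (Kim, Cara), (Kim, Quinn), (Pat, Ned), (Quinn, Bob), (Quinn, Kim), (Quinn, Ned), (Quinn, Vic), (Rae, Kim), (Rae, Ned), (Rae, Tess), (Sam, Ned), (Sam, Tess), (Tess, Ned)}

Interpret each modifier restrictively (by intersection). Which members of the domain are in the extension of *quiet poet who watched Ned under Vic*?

⟦who watched Ned⟧ = {x : ⟨x, Ned⟩ ∈ ⟦watched⟧} = {Bob, Cara, Hal, Pat, Quinn, Rae, Sam, Tess}
⟦under Vic⟧ = {x : ⟨x, Vic⟩ ∈ ⟦under⟧} = {Bob, Cara, Hal, Kim, Quinn, Sam, Tess, Vic}
⟦poet⟧ = {Bob, Kim, Ned, Pat, Quinn, Rae, Sam, Vic}
… ∩ ⟦who watched Ned⟧ = {Bob, Kim, Ned, Pat, Quinn, Rae, Sam, Vic} ∩ {Bob, Cara, Hal, Pat, Quinn, Rae, Sam, Tess} = {Bob, Pat, Quinn, Rae, Sam}
… ∩ ⟦under Vic⟧ = {Bob, Pat, Quinn, Rae, Sam} ∩ {Bob, Cara, Hal, Kim, Quinn, Sam, Tess, Vic} = {Bob, Quinn, Sam}
… ∩ ⟦quiet⟧ = {Bob, Quinn, Sam} ∩ {Hal, Pat, Quinn, Rae, Sam} = {Quinn, Sam}
So ⟦quiet poet who watched Ned under Vic⟧ = {Quinn, Sam}.

{Quinn, Sam}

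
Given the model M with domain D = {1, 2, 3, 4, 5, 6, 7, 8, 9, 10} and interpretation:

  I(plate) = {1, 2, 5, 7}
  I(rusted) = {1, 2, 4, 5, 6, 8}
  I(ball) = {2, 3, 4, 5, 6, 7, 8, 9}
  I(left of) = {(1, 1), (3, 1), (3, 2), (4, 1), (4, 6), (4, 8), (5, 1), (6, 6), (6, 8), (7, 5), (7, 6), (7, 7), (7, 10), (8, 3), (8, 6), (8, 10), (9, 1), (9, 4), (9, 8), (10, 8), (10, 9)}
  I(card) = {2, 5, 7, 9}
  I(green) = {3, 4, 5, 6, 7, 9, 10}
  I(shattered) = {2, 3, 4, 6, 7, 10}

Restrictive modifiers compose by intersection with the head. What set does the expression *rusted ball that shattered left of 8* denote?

{4, 6}

⟦that shattered⟧ = ⟦shattered⟧ = {2, 3, 4, 6, 7, 10}
⟦left of 8⟧ = {x : ⟨x, 8⟩ ∈ ⟦left of⟧} = {4, 6, 9, 10}
⟦ball⟧ = {2, 3, 4, 5, 6, 7, 8, 9}
… ∩ ⟦that shattered⟧ = {2, 3, 4, 5, 6, 7, 8, 9} ∩ {2, 3, 4, 6, 7, 10} = {2, 3, 4, 6, 7}
… ∩ ⟦left of 8⟧ = {2, 3, 4, 6, 7} ∩ {4, 6, 9, 10} = {4, 6}
… ∩ ⟦rusted⟧ = {4, 6} ∩ {1, 2, 4, 5, 6, 8} = {4, 6}
So ⟦rusted ball that shattered left of 8⟧ = {4, 6}.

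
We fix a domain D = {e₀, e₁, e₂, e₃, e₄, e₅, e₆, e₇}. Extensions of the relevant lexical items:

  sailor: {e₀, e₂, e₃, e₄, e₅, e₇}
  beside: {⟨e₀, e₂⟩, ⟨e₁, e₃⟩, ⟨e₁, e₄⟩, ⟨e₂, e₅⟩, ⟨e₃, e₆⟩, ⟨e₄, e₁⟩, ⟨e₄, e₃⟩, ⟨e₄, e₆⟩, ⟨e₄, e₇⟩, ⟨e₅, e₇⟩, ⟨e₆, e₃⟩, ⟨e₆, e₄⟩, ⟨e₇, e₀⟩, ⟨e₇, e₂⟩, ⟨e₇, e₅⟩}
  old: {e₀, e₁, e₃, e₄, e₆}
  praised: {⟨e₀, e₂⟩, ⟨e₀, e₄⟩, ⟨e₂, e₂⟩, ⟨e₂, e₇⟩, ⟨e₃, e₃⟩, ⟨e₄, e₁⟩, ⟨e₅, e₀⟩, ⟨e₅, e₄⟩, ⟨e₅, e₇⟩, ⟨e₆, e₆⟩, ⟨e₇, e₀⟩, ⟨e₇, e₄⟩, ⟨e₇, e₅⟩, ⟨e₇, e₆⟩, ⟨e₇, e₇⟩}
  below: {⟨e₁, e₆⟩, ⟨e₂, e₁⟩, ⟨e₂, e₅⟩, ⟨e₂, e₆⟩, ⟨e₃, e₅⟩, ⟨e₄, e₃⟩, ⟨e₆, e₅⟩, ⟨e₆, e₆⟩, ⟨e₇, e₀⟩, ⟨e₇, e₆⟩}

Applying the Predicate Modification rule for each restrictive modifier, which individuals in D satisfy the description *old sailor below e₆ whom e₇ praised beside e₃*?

⟦below e₆⟧ = {x : ⟨x, e₆⟩ ∈ ⟦below⟧} = {e₁, e₂, e₆, e₇}
⟦whom e₇ praised⟧ = {x : ⟨e₇, x⟩ ∈ ⟦praised⟧} = {e₀, e₄, e₅, e₆, e₇}
⟦beside e₃⟧ = {x : ⟨x, e₃⟩ ∈ ⟦beside⟧} = {e₁, e₄, e₆}
⟦sailor⟧ = {e₀, e₂, e₃, e₄, e₅, e₇}
… ∩ ⟦below e₆⟧ = {e₀, e₂, e₃, e₄, e₅, e₇} ∩ {e₁, e₂, e₆, e₇} = {e₂, e₇}
… ∩ ⟦whom e₇ praised⟧ = {e₂, e₇} ∩ {e₀, e₄, e₅, e₆, e₇} = {e₇}
… ∩ ⟦beside e₃⟧ = {e₇} ∩ {e₁, e₄, e₆} = ∅
… ∩ ⟦old⟧ = ∅ ∩ {e₀, e₁, e₃, e₄, e₆} = ∅
So ⟦old sailor below e₆ whom e₇ praised beside e₃⟧ = {}.

{}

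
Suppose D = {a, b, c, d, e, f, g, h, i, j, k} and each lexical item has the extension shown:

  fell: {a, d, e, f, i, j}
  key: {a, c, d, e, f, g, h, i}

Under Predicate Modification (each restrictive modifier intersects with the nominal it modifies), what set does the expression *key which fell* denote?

{a, d, e, f, i}

⟦which fell⟧ = ⟦fell⟧ = {a, d, e, f, i, j}
⟦key⟧ = {a, c, d, e, f, g, h, i}
… ∩ ⟦which fell⟧ = {a, c, d, e, f, g, h, i} ∩ {a, d, e, f, i, j} = {a, d, e, f, i}
So ⟦key which fell⟧ = {a, d, e, f, i}.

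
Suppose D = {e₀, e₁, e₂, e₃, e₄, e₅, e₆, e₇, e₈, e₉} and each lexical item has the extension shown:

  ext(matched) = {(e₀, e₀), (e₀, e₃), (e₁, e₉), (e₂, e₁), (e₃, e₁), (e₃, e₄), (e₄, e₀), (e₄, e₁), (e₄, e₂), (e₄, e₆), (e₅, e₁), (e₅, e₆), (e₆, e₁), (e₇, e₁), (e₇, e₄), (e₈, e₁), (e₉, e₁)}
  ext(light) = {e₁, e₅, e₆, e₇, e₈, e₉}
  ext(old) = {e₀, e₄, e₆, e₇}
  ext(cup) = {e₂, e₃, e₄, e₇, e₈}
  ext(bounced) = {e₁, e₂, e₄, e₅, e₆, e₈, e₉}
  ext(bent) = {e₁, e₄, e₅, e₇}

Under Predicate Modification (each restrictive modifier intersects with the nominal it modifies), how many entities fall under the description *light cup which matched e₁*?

⟦which matched e₁⟧ = {x : ⟨x, e₁⟩ ∈ ⟦matched⟧} = {e₂, e₃, e₄, e₅, e₆, e₇, e₈, e₉}
⟦cup⟧ = {e₂, e₃, e₄, e₇, e₈}
… ∩ ⟦which matched e₁⟧ = {e₂, e₃, e₄, e₇, e₈} ∩ {e₂, e₃, e₄, e₅, e₆, e₇, e₈, e₉} = {e₂, e₃, e₄, e₇, e₈}
… ∩ ⟦light⟧ = {e₂, e₃, e₄, e₇, e₈} ∩ {e₁, e₅, e₆, e₇, e₈, e₉} = {e₇, e₈}
⟦light cup which matched e₁⟧ = {e₇, e₈}, so the cardinality is 2.

2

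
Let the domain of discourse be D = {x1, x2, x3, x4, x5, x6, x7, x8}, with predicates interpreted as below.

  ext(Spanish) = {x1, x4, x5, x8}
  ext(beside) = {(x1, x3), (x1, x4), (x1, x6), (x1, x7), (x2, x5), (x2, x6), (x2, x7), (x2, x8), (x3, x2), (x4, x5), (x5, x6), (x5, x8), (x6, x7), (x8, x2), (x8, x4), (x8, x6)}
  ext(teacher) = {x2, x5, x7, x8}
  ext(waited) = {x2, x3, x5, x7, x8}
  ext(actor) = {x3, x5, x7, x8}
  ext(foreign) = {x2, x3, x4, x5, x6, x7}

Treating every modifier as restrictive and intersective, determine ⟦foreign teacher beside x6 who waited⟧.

⟦beside x6⟧ = {x : ⟨x, x6⟩ ∈ ⟦beside⟧} = {x1, x2, x5, x8}
⟦who waited⟧ = ⟦waited⟧ = {x2, x3, x5, x7, x8}
⟦teacher⟧ = {x2, x5, x7, x8}
… ∩ ⟦beside x6⟧ = {x2, x5, x7, x8} ∩ {x1, x2, x5, x8} = {x2, x5, x8}
… ∩ ⟦who waited⟧ = {x2, x5, x8} ∩ {x2, x3, x5, x7, x8} = {x2, x5, x8}
… ∩ ⟦foreign⟧ = {x2, x5, x8} ∩ {x2, x3, x4, x5, x6, x7} = {x2, x5}
So ⟦foreign teacher beside x6 who waited⟧ = {x2, x5}.

{x2, x5}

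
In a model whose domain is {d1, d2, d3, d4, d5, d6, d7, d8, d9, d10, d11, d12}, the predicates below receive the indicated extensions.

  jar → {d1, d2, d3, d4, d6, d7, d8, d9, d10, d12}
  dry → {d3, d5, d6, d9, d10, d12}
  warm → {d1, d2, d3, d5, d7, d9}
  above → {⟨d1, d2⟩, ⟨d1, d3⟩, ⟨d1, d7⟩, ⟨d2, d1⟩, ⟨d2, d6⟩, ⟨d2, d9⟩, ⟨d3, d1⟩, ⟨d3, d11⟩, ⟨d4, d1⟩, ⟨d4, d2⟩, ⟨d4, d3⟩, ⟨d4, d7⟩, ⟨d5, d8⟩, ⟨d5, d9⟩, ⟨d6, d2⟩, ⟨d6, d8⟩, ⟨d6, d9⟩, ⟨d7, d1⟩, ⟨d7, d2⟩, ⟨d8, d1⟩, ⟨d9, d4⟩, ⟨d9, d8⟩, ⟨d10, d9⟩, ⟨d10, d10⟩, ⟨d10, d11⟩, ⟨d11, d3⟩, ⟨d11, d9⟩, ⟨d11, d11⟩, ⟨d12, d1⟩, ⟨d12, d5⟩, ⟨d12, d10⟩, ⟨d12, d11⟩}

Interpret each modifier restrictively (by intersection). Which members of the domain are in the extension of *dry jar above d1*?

⟦above d1⟧ = {x : ⟨x, d1⟩ ∈ ⟦above⟧} = {d2, d3, d4, d7, d8, d12}
⟦jar⟧ = {d1, d2, d3, d4, d6, d7, d8, d9, d10, d12}
… ∩ ⟦above d1⟧ = {d1, d2, d3, d4, d6, d7, d8, d9, d10, d12} ∩ {d2, d3, d4, d7, d8, d12} = {d2, d3, d4, d7, d8, d12}
… ∩ ⟦dry⟧ = {d2, d3, d4, d7, d8, d12} ∩ {d3, d5, d6, d9, d10, d12} = {d3, d12}
So ⟦dry jar above d1⟧ = {d3, d12}.

{d3, d12}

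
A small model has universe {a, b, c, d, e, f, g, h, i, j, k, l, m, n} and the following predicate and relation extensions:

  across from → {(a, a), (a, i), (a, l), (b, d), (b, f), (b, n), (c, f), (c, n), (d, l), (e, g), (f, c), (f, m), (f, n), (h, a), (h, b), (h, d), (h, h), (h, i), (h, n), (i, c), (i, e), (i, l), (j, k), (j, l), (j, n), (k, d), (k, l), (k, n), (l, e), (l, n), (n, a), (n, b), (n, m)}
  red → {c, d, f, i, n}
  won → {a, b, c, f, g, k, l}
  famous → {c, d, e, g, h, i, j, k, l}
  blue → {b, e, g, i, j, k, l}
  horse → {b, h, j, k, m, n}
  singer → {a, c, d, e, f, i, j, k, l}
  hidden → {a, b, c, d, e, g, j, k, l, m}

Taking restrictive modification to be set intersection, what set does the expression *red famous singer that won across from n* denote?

{c}

⟦that won⟧ = ⟦won⟧ = {a, b, c, f, g, k, l}
⟦across from n⟧ = {x : ⟨x, n⟩ ∈ ⟦across from⟧} = {b, c, f, h, j, k, l}
⟦singer⟧ = {a, c, d, e, f, i, j, k, l}
… ∩ ⟦that won⟧ = {a, c, d, e, f, i, j, k, l} ∩ {a, b, c, f, g, k, l} = {a, c, f, k, l}
… ∩ ⟦across from n⟧ = {a, c, f, k, l} ∩ {b, c, f, h, j, k, l} = {c, f, k, l}
… ∩ ⟦red⟧ = {c, f, k, l} ∩ {c, d, f, i, n} = {c, f}
… ∩ ⟦famous⟧ = {c, f} ∩ {c, d, e, g, h, i, j, k, l} = {c}
So ⟦red famous singer that won across from n⟧ = {c}.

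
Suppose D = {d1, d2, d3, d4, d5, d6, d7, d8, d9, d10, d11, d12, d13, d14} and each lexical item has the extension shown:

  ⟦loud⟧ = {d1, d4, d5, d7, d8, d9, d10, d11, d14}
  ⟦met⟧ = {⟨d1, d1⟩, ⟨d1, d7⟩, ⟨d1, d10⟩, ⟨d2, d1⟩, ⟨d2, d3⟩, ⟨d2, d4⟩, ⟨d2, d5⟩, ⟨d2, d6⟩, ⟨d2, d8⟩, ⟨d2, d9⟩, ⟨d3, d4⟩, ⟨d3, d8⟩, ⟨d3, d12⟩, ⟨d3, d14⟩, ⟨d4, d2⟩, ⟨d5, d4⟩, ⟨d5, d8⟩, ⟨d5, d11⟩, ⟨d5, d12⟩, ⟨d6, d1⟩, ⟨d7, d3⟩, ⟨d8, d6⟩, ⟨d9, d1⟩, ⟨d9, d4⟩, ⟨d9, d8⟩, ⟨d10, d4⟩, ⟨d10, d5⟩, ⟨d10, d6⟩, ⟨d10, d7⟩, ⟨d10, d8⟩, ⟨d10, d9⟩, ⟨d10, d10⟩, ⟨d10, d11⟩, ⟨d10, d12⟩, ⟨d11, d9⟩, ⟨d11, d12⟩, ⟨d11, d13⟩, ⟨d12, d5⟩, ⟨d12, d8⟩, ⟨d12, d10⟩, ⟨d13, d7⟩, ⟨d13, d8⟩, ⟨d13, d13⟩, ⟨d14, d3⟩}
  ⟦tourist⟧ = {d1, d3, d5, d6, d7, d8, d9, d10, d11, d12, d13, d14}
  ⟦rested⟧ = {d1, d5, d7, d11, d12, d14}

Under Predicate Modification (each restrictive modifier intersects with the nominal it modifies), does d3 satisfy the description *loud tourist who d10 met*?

⟦who d10 met⟧ = {x : ⟨d10, x⟩ ∈ ⟦met⟧} = {d4, d5, d6, d7, d8, d9, d10, d11, d12}
⟦tourist⟧ = {d1, d3, d5, d6, d7, d8, d9, d10, d11, d12, d13, d14}
… ∩ ⟦who d10 met⟧ = {d1, d3, d5, d6, d7, d8, d9, d10, d11, d12, d13, d14} ∩ {d4, d5, d6, d7, d8, d9, d10, d11, d12} = {d5, d6, d7, d8, d9, d10, d11, d12}
… ∩ ⟦loud⟧ = {d5, d6, d7, d8, d9, d10, d11, d12} ∩ {d1, d4, d5, d7, d8, d9, d10, d11, d14} = {d5, d7, d8, d9, d10, d11}
⟦loud tourist who d10 met⟧ = {d5, d7, d8, d9, d10, d11}; d3 ∉ this set.

no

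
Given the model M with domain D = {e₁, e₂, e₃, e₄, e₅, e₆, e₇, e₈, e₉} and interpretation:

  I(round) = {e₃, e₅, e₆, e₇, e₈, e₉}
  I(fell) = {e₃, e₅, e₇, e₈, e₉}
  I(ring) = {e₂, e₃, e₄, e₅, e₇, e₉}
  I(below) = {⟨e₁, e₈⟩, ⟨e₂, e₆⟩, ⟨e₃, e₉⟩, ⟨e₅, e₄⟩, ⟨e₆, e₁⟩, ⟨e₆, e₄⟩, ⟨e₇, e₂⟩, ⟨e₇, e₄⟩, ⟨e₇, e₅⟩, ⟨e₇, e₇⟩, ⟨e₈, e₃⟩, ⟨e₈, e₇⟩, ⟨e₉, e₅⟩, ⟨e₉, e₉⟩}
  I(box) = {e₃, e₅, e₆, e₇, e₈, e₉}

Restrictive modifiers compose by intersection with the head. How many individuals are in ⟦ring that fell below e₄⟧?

2

⟦that fell⟧ = ⟦fell⟧ = {e₃, e₅, e₇, e₈, e₉}
⟦below e₄⟧ = {x : ⟨x, e₄⟩ ∈ ⟦below⟧} = {e₅, e₆, e₇}
⟦ring⟧ = {e₂, e₃, e₄, e₅, e₇, e₉}
… ∩ ⟦that fell⟧ = {e₂, e₃, e₄, e₅, e₇, e₉} ∩ {e₃, e₅, e₇, e₈, e₉} = {e₃, e₅, e₇, e₉}
… ∩ ⟦below e₄⟧ = {e₃, e₅, e₇, e₉} ∩ {e₅, e₆, e₇} = {e₅, e₇}
⟦ring that fell below e₄⟧ = {e₅, e₇}, so the cardinality is 2.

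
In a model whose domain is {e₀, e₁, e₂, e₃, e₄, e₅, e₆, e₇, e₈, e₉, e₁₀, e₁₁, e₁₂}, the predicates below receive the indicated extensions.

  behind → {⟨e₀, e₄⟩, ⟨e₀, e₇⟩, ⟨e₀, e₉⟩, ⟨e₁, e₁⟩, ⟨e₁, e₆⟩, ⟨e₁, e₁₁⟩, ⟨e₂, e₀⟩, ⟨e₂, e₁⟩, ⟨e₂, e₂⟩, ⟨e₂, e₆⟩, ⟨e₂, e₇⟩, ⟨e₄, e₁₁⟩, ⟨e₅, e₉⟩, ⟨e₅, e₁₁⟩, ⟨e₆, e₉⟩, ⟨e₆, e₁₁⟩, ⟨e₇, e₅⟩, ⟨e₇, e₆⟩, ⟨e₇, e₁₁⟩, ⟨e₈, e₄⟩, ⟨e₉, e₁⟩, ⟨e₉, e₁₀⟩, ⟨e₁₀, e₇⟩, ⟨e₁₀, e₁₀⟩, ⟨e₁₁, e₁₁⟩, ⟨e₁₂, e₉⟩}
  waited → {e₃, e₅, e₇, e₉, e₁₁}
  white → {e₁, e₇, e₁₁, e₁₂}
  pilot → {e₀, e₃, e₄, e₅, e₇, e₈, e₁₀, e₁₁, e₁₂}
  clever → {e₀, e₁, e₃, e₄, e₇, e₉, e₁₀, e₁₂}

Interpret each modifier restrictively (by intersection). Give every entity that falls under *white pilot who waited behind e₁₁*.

⟦who waited⟧ = ⟦waited⟧ = {e₃, e₅, e₇, e₉, e₁₁}
⟦behind e₁₁⟧ = {x : ⟨x, e₁₁⟩ ∈ ⟦behind⟧} = {e₁, e₄, e₅, e₆, e₇, e₁₁}
⟦pilot⟧ = {e₀, e₃, e₄, e₅, e₇, e₈, e₁₀, e₁₁, e₁₂}
… ∩ ⟦who waited⟧ = {e₀, e₃, e₄, e₅, e₇, e₈, e₁₀, e₁₁, e₁₂} ∩ {e₃, e₅, e₇, e₉, e₁₁} = {e₃, e₅, e₇, e₁₁}
… ∩ ⟦behind e₁₁⟧ = {e₃, e₅, e₇, e₁₁} ∩ {e₁, e₄, e₅, e₆, e₇, e₁₁} = {e₅, e₇, e₁₁}
… ∩ ⟦white⟧ = {e₅, e₇, e₁₁} ∩ {e₁, e₇, e₁₁, e₁₂} = {e₇, e₁₁}
So ⟦white pilot who waited behind e₁₁⟧ = {e₇, e₁₁}.

{e₇, e₁₁}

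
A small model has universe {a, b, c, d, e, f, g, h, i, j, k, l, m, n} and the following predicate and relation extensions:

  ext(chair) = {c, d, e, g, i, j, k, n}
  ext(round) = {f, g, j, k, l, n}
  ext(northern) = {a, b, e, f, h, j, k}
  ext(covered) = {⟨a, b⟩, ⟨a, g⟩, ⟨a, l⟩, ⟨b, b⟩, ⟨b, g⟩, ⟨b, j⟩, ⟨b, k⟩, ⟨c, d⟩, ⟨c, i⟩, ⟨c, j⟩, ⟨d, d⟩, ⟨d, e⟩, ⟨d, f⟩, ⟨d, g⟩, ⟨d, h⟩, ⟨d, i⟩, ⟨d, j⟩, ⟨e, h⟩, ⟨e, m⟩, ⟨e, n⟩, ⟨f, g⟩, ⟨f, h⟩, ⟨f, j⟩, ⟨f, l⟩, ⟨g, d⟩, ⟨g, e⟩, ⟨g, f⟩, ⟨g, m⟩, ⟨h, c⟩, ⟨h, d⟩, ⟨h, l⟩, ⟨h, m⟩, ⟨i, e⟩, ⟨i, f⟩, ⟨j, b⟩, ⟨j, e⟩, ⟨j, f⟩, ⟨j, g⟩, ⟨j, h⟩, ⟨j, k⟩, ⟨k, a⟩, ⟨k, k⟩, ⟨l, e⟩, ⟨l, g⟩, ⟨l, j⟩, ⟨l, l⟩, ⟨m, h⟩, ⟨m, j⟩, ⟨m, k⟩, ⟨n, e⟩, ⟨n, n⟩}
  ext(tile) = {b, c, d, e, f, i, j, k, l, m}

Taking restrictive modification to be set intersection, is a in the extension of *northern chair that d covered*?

⟦that d covered⟧ = {x : ⟨d, x⟩ ∈ ⟦covered⟧} = {d, e, f, g, h, i, j}
⟦chair⟧ = {c, d, e, g, i, j, k, n}
… ∩ ⟦that d covered⟧ = {c, d, e, g, i, j, k, n} ∩ {d, e, f, g, h, i, j} = {d, e, g, i, j}
… ∩ ⟦northern⟧ = {d, e, g, i, j} ∩ {a, b, e, f, h, j, k} = {e, j}
⟦northern chair that d covered⟧ = {e, j}; a ∉ this set.

no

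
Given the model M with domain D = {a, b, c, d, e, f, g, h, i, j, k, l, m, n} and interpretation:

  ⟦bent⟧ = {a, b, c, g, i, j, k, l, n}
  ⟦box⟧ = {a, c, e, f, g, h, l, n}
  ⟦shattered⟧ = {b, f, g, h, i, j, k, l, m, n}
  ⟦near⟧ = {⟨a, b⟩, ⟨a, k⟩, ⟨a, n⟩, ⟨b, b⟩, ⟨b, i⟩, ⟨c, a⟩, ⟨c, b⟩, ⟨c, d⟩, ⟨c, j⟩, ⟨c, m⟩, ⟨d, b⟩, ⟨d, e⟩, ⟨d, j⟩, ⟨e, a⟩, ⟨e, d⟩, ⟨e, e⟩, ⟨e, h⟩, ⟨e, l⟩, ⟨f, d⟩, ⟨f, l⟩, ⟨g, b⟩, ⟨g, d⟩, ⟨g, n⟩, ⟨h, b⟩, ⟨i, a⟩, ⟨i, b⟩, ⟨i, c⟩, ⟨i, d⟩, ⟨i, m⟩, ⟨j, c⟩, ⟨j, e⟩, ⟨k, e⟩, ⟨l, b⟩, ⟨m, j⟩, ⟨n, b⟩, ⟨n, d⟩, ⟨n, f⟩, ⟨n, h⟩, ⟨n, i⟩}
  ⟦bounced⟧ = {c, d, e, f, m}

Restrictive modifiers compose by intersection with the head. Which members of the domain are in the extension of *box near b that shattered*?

⟦near b⟧ = {x : ⟨x, b⟩ ∈ ⟦near⟧} = {a, b, c, d, g, h, i, l, n}
⟦that shattered⟧ = ⟦shattered⟧ = {b, f, g, h, i, j, k, l, m, n}
⟦box⟧ = {a, c, e, f, g, h, l, n}
… ∩ ⟦near b⟧ = {a, c, e, f, g, h, l, n} ∩ {a, b, c, d, g, h, i, l, n} = {a, c, g, h, l, n}
… ∩ ⟦that shattered⟧ = {a, c, g, h, l, n} ∩ {b, f, g, h, i, j, k, l, m, n} = {g, h, l, n}
So ⟦box near b that shattered⟧ = {g, h, l, n}.

{g, h, l, n}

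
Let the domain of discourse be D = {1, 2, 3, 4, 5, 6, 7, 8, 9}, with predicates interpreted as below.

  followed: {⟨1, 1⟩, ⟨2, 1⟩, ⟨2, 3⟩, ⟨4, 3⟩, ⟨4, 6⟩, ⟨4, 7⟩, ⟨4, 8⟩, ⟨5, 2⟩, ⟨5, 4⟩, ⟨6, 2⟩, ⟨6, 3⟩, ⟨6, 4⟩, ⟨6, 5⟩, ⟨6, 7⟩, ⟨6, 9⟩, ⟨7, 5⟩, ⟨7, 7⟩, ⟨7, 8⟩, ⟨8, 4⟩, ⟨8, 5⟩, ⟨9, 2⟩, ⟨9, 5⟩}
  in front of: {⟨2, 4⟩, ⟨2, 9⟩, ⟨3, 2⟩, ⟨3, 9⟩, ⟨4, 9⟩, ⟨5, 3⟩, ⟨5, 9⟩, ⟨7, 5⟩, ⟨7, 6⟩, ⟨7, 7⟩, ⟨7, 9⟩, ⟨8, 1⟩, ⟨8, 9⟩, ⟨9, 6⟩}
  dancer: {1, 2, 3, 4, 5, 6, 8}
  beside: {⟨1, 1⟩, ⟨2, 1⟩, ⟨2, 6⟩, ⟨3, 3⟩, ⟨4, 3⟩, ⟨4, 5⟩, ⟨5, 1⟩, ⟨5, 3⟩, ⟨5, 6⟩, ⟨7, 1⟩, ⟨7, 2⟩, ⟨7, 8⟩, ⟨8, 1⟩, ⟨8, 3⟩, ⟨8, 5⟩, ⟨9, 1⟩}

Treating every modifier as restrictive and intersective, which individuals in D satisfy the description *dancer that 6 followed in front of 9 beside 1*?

{2, 5}

⟦that 6 followed⟧ = {x : ⟨6, x⟩ ∈ ⟦followed⟧} = {2, 3, 4, 5, 7, 9}
⟦in front of 9⟧ = {x : ⟨x, 9⟩ ∈ ⟦in front of⟧} = {2, 3, 4, 5, 7, 8}
⟦beside 1⟧ = {x : ⟨x, 1⟩ ∈ ⟦beside⟧} = {1, 2, 5, 7, 8, 9}
⟦dancer⟧ = {1, 2, 3, 4, 5, 6, 8}
… ∩ ⟦that 6 followed⟧ = {1, 2, 3, 4, 5, 6, 8} ∩ {2, 3, 4, 5, 7, 9} = {2, 3, 4, 5}
… ∩ ⟦in front of 9⟧ = {2, 3, 4, 5} ∩ {2, 3, 4, 5, 7, 8} = {2, 3, 4, 5}
… ∩ ⟦beside 1⟧ = {2, 3, 4, 5} ∩ {1, 2, 5, 7, 8, 9} = {2, 5}
So ⟦dancer that 6 followed in front of 9 beside 1⟧ = {2, 5}.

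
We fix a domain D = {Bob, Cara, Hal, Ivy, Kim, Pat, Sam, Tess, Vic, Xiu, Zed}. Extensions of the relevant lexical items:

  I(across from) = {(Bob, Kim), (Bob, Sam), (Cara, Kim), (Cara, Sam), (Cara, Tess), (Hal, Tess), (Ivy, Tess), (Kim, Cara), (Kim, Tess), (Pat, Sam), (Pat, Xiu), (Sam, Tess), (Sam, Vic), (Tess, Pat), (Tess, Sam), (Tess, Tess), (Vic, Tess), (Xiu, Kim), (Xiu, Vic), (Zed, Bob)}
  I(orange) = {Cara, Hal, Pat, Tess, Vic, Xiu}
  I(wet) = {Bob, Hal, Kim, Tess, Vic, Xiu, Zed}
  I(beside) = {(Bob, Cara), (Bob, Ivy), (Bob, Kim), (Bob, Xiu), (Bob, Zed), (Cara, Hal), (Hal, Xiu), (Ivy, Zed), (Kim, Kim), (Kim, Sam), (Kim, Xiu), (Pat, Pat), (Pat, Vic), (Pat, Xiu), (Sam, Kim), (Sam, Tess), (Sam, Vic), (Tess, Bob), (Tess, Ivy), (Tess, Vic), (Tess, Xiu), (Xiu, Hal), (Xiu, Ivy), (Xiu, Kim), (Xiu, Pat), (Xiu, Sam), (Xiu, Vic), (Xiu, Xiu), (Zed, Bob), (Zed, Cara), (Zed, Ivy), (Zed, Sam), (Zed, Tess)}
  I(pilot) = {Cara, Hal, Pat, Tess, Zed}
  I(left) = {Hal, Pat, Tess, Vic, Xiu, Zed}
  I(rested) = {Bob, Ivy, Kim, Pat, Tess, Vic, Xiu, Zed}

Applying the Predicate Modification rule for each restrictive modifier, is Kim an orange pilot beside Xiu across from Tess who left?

⟦beside Xiu⟧ = {x : ⟨x, Xiu⟩ ∈ ⟦beside⟧} = {Bob, Hal, Kim, Pat, Tess, Xiu}
⟦across from Tess⟧ = {x : ⟨x, Tess⟩ ∈ ⟦across from⟧} = {Cara, Hal, Ivy, Kim, Sam, Tess, Vic}
⟦who left⟧ = ⟦left⟧ = {Hal, Pat, Tess, Vic, Xiu, Zed}
⟦pilot⟧ = {Cara, Hal, Pat, Tess, Zed}
… ∩ ⟦beside Xiu⟧ = {Cara, Hal, Pat, Tess, Zed} ∩ {Bob, Hal, Kim, Pat, Tess, Xiu} = {Hal, Pat, Tess}
… ∩ ⟦across from Tess⟧ = {Hal, Pat, Tess} ∩ {Cara, Hal, Ivy, Kim, Sam, Tess, Vic} = {Hal, Tess}
… ∩ ⟦who left⟧ = {Hal, Tess} ∩ {Hal, Pat, Tess, Vic, Xiu, Zed} = {Hal, Tess}
… ∩ ⟦orange⟧ = {Hal, Tess} ∩ {Cara, Hal, Pat, Tess, Vic, Xiu} = {Hal, Tess}
⟦orange pilot beside Xiu across from Tess who left⟧ = {Hal, Tess}; Kim ∉ this set.

no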